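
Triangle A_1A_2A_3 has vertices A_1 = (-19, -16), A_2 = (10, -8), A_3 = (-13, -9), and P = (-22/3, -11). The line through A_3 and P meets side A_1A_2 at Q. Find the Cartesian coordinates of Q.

Barycentric coordinates of P with respect to A_1A_2A_3: (1/3, 1/3, 1/3).
On side A_1A_2 the A_3-coordinate is zero; dropping P's A_3-weight 1/3 and renormalizing the remaining 1/3 : 1/3 gives weights 1/2, 1/2 on A_1, A_2.
Q = (1/2)·(-19, -16) + (1/2)·(10, -8) = (-9/2, -12).

(-9/2, -12)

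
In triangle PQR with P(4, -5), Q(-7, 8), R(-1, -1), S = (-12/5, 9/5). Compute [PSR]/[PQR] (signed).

2/5

[PQR] = ½·(4·(8−(-1)) + (-7)·(-1−(-5)) + (-1)·(-5−8)) = ½·(36 − 28 + 13) = 21/2.
[PSR] = ½·(4·(9/5−(-1)) + (-12/5)·(-1−(-5)) + (-1)·(-5−(9/5))) = ½·(56/5 − 48/5 + 34/5) = 21/5, so the ratio is (21/5)/(21/2) = 2/5.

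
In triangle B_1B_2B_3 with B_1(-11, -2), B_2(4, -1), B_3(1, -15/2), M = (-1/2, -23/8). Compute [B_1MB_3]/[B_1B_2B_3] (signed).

[B_1B_2B_3] = ½·((-11)·(-1−(-15/2)) + 4·(-15/2−(-2)) + 1·(-2−(-1))) = ½·(-143/2 − 22 − 1) = -189/4.
[B_1MB_3] = ½·((-11)·(-23/8−(-15/2)) + (-1/2)·(-15/2−(-2)) + 1·(-2−(-23/8))) = ½·(-407/8 + 11/4 + 7/8) = -189/8, so the ratio is (-189/8)/(-189/4) = 1/2.

1/2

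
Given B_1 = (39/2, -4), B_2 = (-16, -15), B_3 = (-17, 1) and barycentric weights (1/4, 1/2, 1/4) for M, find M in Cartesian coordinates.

(-59/8, -33/4)

M = (1/4)·B_1 + (1/2)·B_2 + (1/4)·B_3.
x-coordinate: (1/4)·(39/2) + (1/2)·(-16) + (1/4)·(-17) = -59/8.
y-coordinate: (1/4)·(-4) + (1/2)·(-15) + (1/4)·1 = -33/4.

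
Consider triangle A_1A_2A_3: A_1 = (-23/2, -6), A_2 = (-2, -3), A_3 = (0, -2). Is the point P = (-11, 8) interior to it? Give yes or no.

no

Barycentric coordinates of P: (62/7, -318/7, 263/7).
The three coordinates are positive, negative, positive; a point is interior exactly when all three are positive.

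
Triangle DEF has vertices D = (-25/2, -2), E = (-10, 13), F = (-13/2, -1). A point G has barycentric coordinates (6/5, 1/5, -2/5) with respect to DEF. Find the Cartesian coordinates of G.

G = (6/5)·D + (1/5)·E + (-2/5)·F.
x-coordinate: (6/5)·(-25/2) + (1/5)·(-10) + (-2/5)·(-13/2) = -72/5.
y-coordinate: (6/5)·(-2) + (1/5)·13 + (-2/5)·(-1) = 3/5.

(-72/5, 3/5)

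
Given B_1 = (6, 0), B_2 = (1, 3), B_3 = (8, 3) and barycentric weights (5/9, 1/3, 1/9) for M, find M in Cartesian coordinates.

M = (5/9)·B_1 + (1/3)·B_2 + (1/9)·B_3.
x-coordinate: (5/9)·6 + (1/3)·1 + (1/9)·8 = 41/9.
y-coordinate: (5/9)·0 + (1/3)·3 + (1/9)·3 = 4/3.

(41/9, 4/3)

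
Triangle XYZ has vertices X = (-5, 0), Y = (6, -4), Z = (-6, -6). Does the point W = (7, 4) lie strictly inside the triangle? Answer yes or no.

Barycentric coordinates of W: (47/35, 34/35, -46/35).
The three coordinates are positive, positive, negative; a point is interior exactly when all three are positive.

no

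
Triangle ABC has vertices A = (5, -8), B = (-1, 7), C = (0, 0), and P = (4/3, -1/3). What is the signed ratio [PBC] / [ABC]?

[ABC] = ½·(5·(7−0) + (-1)·(0−(-8)) + 0·(-8−7)) = ½·(35 − 8 + 0) = 27/2.
[PBC] = ½·((4/3)·(7−0) + (-1)·(0−(-1/3)) + 0·(-1/3−7)) = ½·(28/3 − 1/3 + 0) = 9/2, so the ratio is (9/2)/(27/2) = 1/3.

1/3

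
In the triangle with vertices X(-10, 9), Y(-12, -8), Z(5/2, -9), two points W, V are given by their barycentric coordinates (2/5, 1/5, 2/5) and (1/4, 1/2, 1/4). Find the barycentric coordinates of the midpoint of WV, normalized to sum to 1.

(13/40, 7/20, 13/40)

Since both coordinate triples sum to 1, the midpoint's barycentrics are the componentwise average.
(2/5+1/4)/2 = 13/40; similarly 7/20 and 13/40.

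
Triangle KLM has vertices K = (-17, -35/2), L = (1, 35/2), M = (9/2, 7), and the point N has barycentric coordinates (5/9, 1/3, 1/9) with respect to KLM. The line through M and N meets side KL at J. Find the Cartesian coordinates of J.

Line MN meets KL where the M-coordinate vanishes; zeroing N's M-weight and renormalizing leaves K, L-weights 5/9 : 1/3 → (5/8, 3/8).
So J = (5/8)·K + (3/8)·L = (-41/4, -35/8).

(-41/4, -35/8)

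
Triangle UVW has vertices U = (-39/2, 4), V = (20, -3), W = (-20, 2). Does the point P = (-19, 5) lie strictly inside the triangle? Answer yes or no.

Barycentric coordinates of P: (50/33, 1/165, -86/165).
The three coordinates are positive, positive, negative; a point is interior exactly when all three are positive.

no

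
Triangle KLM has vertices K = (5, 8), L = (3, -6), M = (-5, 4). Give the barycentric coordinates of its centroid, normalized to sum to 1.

(1/3, 1/3, 1/3)

The centroid is the average of the vertices, so each weight is 1/3.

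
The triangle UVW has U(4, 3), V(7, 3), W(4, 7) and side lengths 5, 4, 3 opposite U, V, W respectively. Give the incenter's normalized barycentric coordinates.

The incenter has barycentric coordinates proportional to the opposite side lengths: (5 : 4 : 3).
Normalizing by 5+4+3 = 12 gives (5/12, 1/3, 1/4).

(5/12, 1/3, 1/4)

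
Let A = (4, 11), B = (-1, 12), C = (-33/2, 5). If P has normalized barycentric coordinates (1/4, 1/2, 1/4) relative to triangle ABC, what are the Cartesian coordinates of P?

(-29/8, 10)

P = (1/4)·A + (1/2)·B + (1/4)·C.
x-coordinate: (1/4)·4 + (1/2)·(-1) + (1/4)·(-33/2) = -29/8.
y-coordinate: (1/4)·11 + (1/2)·12 + (1/4)·5 = 10.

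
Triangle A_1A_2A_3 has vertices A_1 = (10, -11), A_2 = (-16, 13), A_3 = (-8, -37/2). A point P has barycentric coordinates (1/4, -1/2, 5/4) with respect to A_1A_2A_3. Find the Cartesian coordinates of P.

P = (1/4)·A_1 + (-1/2)·A_2 + (5/4)·A_3.
x-coordinate: (1/4)·10 + (-1/2)·(-16) + (5/4)·(-8) = 1/2.
y-coordinate: (1/4)·(-11) + (-1/2)·13 + (5/4)·(-37/2) = -259/8.

(1/2, -259/8)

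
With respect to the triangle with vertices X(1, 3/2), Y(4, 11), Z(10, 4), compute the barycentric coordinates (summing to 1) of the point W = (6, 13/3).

Signed area of the reference triangle: [XYZ] = ½·(1·(11−4) + 4·(4−(3/2)) + 10·(3/2−11)) = ½·(7 + 10 − 95) = -39.
[WYZ] = ½·(6·(11−4) + 4·(4−(13/3)) + 10·(13/3−11)) = ½·(42 − 4/3 − 200/3) = -13, so the X-coordinate is (-13)/(-39) = 1/3.
[XWZ] = ½·(1·(13/3−4) + 6·(4−(3/2)) + 10·(3/2−(13/3))) = ½·(1/3 + 15 − 85/3) = -13/2, so the Y-coordinate is 1/6.
[XYW] = ½·(1·(11−(13/3)) + 4·(13/3−(3/2)) + 6·(3/2−11)) = ½·(20/3 + 34/3 − 57) = -39/2, so the Z-coordinate is 1/2.

(1/3, 1/6, 1/2)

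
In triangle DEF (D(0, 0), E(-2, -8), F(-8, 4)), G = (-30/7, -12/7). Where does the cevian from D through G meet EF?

Barycentric coordinates of G with respect to DEF: (1/7, 3/7, 3/7).
On side EF the D-coordinate is zero; dropping G's D-weight 1/7 and renormalizing the remaining 3/7 : 3/7 gives weights 1/2, 1/2 on E, F.
H = (1/2)·(-2, -8) + (1/2)·(-8, 4) = (-5, -2).

(-5, -2)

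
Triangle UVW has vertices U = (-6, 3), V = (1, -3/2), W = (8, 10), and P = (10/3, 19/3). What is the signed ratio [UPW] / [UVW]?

1/6

[UVW] = ½·((-6)·(-3/2−10) + 1·(10−3) + 8·(3−(-3/2))) = ½·(69 + 7 + 36) = 56.
[UPW] = ½·((-6)·(19/3−10) + (10/3)·(10−3) + 8·(3−(19/3))) = ½·(22 + 70/3 − 80/3) = 28/3, so the ratio is (28/3)/56 = 1/6.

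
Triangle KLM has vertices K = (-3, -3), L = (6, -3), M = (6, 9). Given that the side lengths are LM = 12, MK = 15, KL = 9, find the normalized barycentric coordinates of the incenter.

The incenter has barycentric coordinates proportional to the opposite side lengths: (12 : 15 : 9).
Normalizing by 12+15+9 = 36 gives (1/3, 5/12, 1/4).

(1/3, 5/12, 1/4)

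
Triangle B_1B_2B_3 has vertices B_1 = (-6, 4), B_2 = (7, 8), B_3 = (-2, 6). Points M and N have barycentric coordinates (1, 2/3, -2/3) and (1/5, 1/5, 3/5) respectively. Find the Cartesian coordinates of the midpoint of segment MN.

Barycentric coordinates of the midpoint are the average: (3/5, 13/30, -1/30).
Converting: (3/5)·B_1 + (13/30)·B_2 + (-1/30)·B_3 = (-1/2, 17/3).

(-1/2, 17/3)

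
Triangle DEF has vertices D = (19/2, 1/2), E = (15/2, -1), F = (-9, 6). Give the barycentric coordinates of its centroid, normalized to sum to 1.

The centroid is the average of the vertices, so each weight is 1/3.

(1/3, 1/3, 1/3)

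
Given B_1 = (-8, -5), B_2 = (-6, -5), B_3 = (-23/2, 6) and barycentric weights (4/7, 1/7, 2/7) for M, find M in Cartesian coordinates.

(-61/7, -13/7)

M = (4/7)·B_1 + (1/7)·B_2 + (2/7)·B_3.
x-coordinate: (4/7)·(-8) + (1/7)·(-6) + (2/7)·(-23/2) = -61/7.
y-coordinate: (4/7)·(-5) + (1/7)·(-5) + (2/7)·6 = -13/7.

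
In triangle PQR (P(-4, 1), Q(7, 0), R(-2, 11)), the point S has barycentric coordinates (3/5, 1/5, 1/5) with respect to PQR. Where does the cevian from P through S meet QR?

Line PS meets QR where the P-coordinate vanishes; zeroing S's P-weight and renormalizing leaves Q, R-weights 1/5 : 1/5 → (1/2, 1/2).
So T = (1/2)·Q + (1/2)·R = (5/2, 11/2).

(5/2, 11/2)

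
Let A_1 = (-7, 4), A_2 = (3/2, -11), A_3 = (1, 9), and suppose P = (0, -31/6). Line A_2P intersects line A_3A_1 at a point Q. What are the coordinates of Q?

Barycentric coordinates of P with respect to A_1A_2A_3: (1/6, 2/3, 1/6).
On side A_3A_1 the A_2-coordinate is zero; dropping P's A_2-weight 2/3 and renormalizing the remaining 1/6 : 1/6 gives weights 1/2, 1/2 on A_3, A_1.
Q = (1/2)·(1, 9) + (1/2)·(-7, 4) = (-3, 13/2).

(-3, 13/2)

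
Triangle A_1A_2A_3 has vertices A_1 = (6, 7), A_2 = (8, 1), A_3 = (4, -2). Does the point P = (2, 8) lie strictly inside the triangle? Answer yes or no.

no

Barycentric coordinates of P: (23/15, -19/15, 11/15).
The three coordinates are positive, negative, positive; a point is interior exactly when all three are positive.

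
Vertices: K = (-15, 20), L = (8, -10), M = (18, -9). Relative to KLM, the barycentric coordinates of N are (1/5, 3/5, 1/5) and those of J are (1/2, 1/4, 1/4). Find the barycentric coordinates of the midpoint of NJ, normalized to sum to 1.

Since both coordinate triples sum to 1, the midpoint's barycentrics are the componentwise average.
(1/5+1/2)/2 = 7/20; similarly 17/40 and 9/40.

(7/20, 17/40, 9/40)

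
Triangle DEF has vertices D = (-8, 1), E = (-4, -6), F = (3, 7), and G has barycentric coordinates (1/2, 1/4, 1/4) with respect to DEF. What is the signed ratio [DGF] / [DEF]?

1/4

The signed ratio [DGF]/[DEF] equals the barycentric coordinate of G at vertex E, which is 1/4.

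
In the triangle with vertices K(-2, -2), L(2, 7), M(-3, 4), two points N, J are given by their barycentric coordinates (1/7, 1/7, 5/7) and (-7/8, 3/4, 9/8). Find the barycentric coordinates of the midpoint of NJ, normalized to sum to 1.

(-41/112, 25/56, 103/112)

Since both coordinate triples sum to 1, the midpoint's barycentrics are the componentwise average.
(1/7+-7/8)/2 = -41/112; similarly 25/56 and 103/112.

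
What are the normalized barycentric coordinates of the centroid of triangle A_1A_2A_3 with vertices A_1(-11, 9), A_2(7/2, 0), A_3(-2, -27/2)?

The centroid is the average of the vertices, so each weight is 1/3.

(1/3, 1/3, 1/3)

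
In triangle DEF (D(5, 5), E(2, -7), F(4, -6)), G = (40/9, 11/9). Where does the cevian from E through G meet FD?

Barycentric coordinates of G with respect to DEF: (2/3, 1/9, 2/9).
On side FD the E-coordinate is zero; dropping G's E-weight 1/9 and renormalizing the remaining 2/9 : 2/3 gives weights 1/4, 3/4 on F, D.
H = (1/4)·(4, -6) + (3/4)·(5, 5) = (19/4, 9/4).

(19/4, 9/4)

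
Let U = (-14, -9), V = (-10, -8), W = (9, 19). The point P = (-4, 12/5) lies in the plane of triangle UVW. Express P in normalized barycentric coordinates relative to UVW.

(2/5, 1/5, 2/5)

Signed area of the reference triangle: [UVW] = ½·((-14)·(-8−19) + (-10)·(19−(-9)) + 9·(-9−(-8))) = ½·(378 − 280 − 9) = 89/2.
[PVW] = ½·((-4)·(-8−19) + (-10)·(19−(12/5)) + 9·(12/5−(-8))) = ½·(108 − 166 + 468/5) = 89/5, so the U-coordinate is (89/5)/(89/2) = 2/5.
[UPW] = ½·((-14)·(12/5−19) + (-4)·(19−(-9)) + 9·(-9−(12/5))) = ½·(1162/5 − 112 − 513/5) = 89/10, so the V-coordinate is 1/5.
[UVP] = ½·((-14)·(-8−(12/5)) + (-10)·(12/5−(-9)) + (-4)·(-9−(-8))) = ½·(728/5 − 114 + 4) = 89/5, so the W-coordinate is 2/5.
Check: 2/5 + 1/5 + 2/5 = 1.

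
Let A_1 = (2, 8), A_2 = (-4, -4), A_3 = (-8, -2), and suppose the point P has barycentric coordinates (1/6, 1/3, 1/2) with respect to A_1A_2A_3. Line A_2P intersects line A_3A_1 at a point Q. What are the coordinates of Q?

Line A_2P meets A_3A_1 where the A_2-coordinate vanishes; zeroing P's A_2-weight and renormalizing leaves A_3, A_1-weights 1/2 : 1/6 → (3/4, 1/4).
So Q = (3/4)·A_3 + (1/4)·A_1 = (-11/2, 1/2).

(-11/2, 1/2)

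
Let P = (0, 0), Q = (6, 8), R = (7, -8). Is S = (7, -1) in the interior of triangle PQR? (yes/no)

Barycentric coordinates of S: (-7/104, 49/104, 31/52).
The three coordinates are negative, positive, positive; a point is interior exactly when all three are positive.

no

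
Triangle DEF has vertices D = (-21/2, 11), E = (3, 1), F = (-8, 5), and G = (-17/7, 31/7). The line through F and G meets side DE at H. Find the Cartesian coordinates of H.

Barycentric coordinates of G with respect to DEF: (2/7, 4/7, 1/7).
On side DE the F-coordinate is zero; dropping G's F-weight 1/7 and renormalizing the remaining 2/7 : 4/7 gives weights 1/3, 2/3 on D, E.
H = (1/3)·(-21/2, 11) + (2/3)·(3, 1) = (-3/2, 13/3).

(-3/2, 13/3)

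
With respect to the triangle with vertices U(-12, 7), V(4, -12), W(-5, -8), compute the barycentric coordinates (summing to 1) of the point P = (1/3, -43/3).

(-1/3, 1/3, 1)

Signed area of the reference triangle: [UVW] = ½·((-12)·(-12−(-8)) + 4·(-8−7) + (-5)·(7−(-12))) = ½·(48 − 60 − 95) = -107/2.
[PVW] = ½·((1/3)·(-12−(-8)) + 4·(-8−(-43/3)) + (-5)·(-43/3−(-12))) = ½·(-4/3 + 76/3 + 35/3) = 107/6, so the U-coordinate is (107/6)/(-107/2) = -1/3.
[UPW] = ½·((-12)·(-43/3−(-8)) + (1/3)·(-8−7) + (-5)·(7−(-43/3))) = ½·(76 − 5 − 320/3) = -107/6, so the V-coordinate is 1/3.
[UVP] = ½·((-12)·(-12−(-43/3)) + 4·(-43/3−7) + (1/3)·(7−(-12))) = ½·(-28 − 256/3 + 19/3) = -107/2, so the W-coordinate is 1.
Check: -1/3 + 1/3 + 1 = 1.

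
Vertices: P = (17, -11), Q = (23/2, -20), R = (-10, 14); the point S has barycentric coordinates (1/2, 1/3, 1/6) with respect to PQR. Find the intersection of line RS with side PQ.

Line RS meets PQ where the R-coordinate vanishes; zeroing S's R-weight and renormalizing leaves P, Q-weights 1/2 : 1/3 → (3/5, 2/5).
So T = (3/5)·P + (2/5)·Q = (74/5, -73/5).

(74/5, -73/5)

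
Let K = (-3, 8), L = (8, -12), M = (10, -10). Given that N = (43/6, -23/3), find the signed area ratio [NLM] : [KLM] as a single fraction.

1/6

[KLM] = ½·((-3)·(-12−(-10)) + 8·(-10−8) + 10·(8−(-12))) = ½·(6 − 144 + 200) = 31.
[NLM] = ½·((43/6)·(-12−(-10)) + 8·(-10−(-23/3)) + 10·(-23/3−(-12))) = ½·(-43/3 − 56/3 + 130/3) = 31/6, so the ratio is (31/6)/31 = 1/6.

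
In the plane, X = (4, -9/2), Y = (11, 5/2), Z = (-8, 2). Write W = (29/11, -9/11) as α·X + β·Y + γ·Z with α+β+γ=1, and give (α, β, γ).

(5/11, 3/11, 3/11)

Signed area of the reference triangle: [XYZ] = ½·(4·(5/2−2) + 11·(2−(-9/2)) + (-8)·(-9/2−(5/2))) = ½·(2 + 143/2 + 56) = 259/4.
[WYZ] = ½·((29/11)·(5/2−2) + 11·(2−(-9/11)) + (-8)·(-9/11−(5/2))) = ½·(29/22 + 31 + 292/11) = 1295/44, so the X-coordinate is (1295/44)/(259/4) = 5/11.
[XWZ] = ½·(4·(-9/11−2) + (29/11)·(2−(-9/2)) + (-8)·(-9/2−(-9/11))) = ½·(-124/11 + 377/22 + 324/11) = 777/44, so the Y-coordinate is 3/11.
[XYW] = ½·(4·(5/2−(-9/11)) + 11·(-9/11−(-9/2)) + (29/11)·(-9/2−(5/2))) = ½·(146/11 + 81/2 − 203/11) = 777/44, so the Z-coordinate is 3/11.
Check: 5/11 + 3/11 + 3/11 = 1.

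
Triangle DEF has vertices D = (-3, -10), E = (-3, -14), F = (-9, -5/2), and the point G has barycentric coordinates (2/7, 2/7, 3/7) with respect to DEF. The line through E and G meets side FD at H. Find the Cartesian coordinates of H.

(-33/5, -11/2)

Line EG meets FD where the E-coordinate vanishes; zeroing G's E-weight and renormalizing leaves F, D-weights 3/7 : 2/7 → (3/5, 2/5).
So H = (3/5)·F + (2/5)·D = (-33/5, -11/2).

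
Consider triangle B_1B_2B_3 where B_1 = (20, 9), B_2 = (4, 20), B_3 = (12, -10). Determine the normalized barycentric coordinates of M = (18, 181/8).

Signed area of the reference triangle: [B_1B_2B_3] = ½·(20·(20−(-10)) + 4·(-10−9) + 12·(9−20)) = ½·(600 − 76 − 132) = 196.
[MB_2B_3] = ½·(18·(20−(-10)) + 4·(-10−(181/8)) + 12·(181/8−20)) = ½·(540 − 261/2 + 63/2) = 441/2, so the B_1-coordinate is (441/2)/196 = 9/8.
[B_1MB_3] = ½·(20·(181/8−(-10)) + 18·(-10−9) + 12·(9−(181/8))) = ½·(1305/2 − 342 − 327/2) = 147/2, so the B_2-coordinate is 3/8.
[B_1B_2M] = ½·(20·(20−(181/8)) + 4·(181/8−9) + 18·(9−20)) = ½·(-105/2 + 109/2 − 198) = -98, so the B_3-coordinate is -1/2.
Check: 9/8 + 3/8 − 1/2 = 1.

(9/8, 3/8, -1/2)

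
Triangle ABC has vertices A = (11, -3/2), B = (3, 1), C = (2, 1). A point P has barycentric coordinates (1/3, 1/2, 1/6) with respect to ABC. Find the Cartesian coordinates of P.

P = (1/3)·A + (1/2)·B + (1/6)·C.
x-coordinate: (1/3)·11 + (1/2)·3 + (1/6)·2 = 11/2.
y-coordinate: (1/3)·(-3/2) + (1/2)·1 + (1/6)·1 = 1/6.

(11/2, 1/6)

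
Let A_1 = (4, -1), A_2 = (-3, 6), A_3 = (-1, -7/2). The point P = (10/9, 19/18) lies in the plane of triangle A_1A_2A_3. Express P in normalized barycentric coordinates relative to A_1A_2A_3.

Signed area of the reference triangle: [A_1A_2A_3] = ½·(4·(6−(-7/2)) + (-3)·(-7/2−(-1)) + (-1)·(-1−6)) = ½·(38 + 15/2 + 7) = 105/4.
[PA_2A_3] = ½·((10/9)·(6−(-7/2)) + (-3)·(-7/2−(19/18)) + (-1)·(19/18−6)) = ½·(95/9 + 41/3 + 89/18) = 175/12, so the A_1-coordinate is (175/12)/(105/4) = 5/9.
[A_1PA_3] = ½·(4·(19/18−(-7/2)) + (10/9)·(-7/2−(-1)) + (-1)·(-1−(19/18))) = ½·(164/9 − 25/9 + 37/18) = 35/4, so the A_2-coordinate is 1/3.
[A_1A_2P] = ½·(4·(6−(19/18)) + (-3)·(19/18−(-1)) + (10/9)·(-1−6)) = ½·(178/9 − 37/6 − 70/9) = 35/12, so the A_3-coordinate is 1/9.
Check: 5/9 + 1/3 + 1/9 = 1.

(5/9, 1/3, 1/9)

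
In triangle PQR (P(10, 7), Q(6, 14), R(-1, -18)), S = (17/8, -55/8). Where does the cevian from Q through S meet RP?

Barycentric coordinates of S with respect to PQR: (1/8, 1/4, 5/8).
On side RP the Q-coordinate is zero; dropping S's Q-weight 1/4 and renormalizing the remaining 5/8 : 1/8 gives weights 5/6, 1/6 on R, P.
T = (5/6)·(-1, -18) + (1/6)·(10, 7) = (5/6, -83/6).

(5/6, -83/6)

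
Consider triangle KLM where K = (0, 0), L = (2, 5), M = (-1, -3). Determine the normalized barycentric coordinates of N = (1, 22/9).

(1/3, 5/9, 1/9)

Signed area of the reference triangle: [KLM] = ½·(0·(5−(-3)) + 2·(-3−0) + (-1)·(0−5)) = ½·(0 − 6 + 5) = -1/2.
[NLM] = ½·(1·(5−(-3)) + 2·(-3−(22/9)) + (-1)·(22/9−5)) = ½·(8 − 98/9 + 23/9) = -1/6, so the K-coordinate is (-1/6)/(-1/2) = 1/3.
[KNM] = ½·(0·(22/9−(-3)) + 1·(-3−0) + (-1)·(0−(22/9))) = ½·(0 − 3 + 22/9) = -5/18, so the L-coordinate is 5/9.
[KLN] = ½·(0·(5−(22/9)) + 2·(22/9−0) + 1·(0−5)) = ½·(0 + 44/9 − 5) = -1/18, so the M-coordinate is 1/9.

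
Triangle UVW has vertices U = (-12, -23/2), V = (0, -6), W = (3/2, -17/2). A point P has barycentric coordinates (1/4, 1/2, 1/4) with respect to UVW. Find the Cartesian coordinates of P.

P = (1/4)·U + (1/2)·V + (1/4)·W.
x-coordinate: (1/4)·(-12) + (1/2)·0 + (1/4)·(3/2) = -21/8.
y-coordinate: (1/4)·(-23/2) + (1/2)·(-6) + (1/4)·(-17/2) = -8.

(-21/8, -8)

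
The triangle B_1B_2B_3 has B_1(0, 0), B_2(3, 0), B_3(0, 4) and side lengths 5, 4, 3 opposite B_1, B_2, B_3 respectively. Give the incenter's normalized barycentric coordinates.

(5/12, 1/3, 1/4)

The incenter has barycentric coordinates proportional to the opposite side lengths: (5 : 4 : 3).
Normalizing by 5+4+3 = 12 gives (5/12, 1/3, 1/4).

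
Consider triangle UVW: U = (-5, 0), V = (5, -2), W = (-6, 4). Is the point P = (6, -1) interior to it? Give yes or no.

Barycentric coordinates of P: (-17/38, 43/38, 6/19).
The three coordinates are negative, positive, positive; a point is interior exactly when all three are positive.

no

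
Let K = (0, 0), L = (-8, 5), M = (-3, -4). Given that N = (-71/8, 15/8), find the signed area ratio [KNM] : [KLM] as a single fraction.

7/8

[KLM] = ½·(0·(5−(-4)) + (-8)·(-4−0) + (-3)·(0−5)) = ½·(0 + 32 + 15) = 47/2.
[KNM] = ½·(0·(15/8−(-4)) + (-71/8)·(-4−0) + (-3)·(0−(15/8))) = ½·(0 + 71/2 + 45/8) = 329/16, so the ratio is (329/16)/(47/2) = 7/8.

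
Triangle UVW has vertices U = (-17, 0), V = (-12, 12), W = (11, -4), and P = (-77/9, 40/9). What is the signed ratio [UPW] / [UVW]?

[UVW] = ½·((-17)·(12−(-4)) + (-12)·(-4−0) + 11·(0−12)) = ½·(-272 + 48 − 132) = -178.
[UPW] = ½·((-17)·(40/9−(-4)) + (-77/9)·(-4−0) + 11·(0−(40/9))) = ½·(-1292/9 + 308/9 − 440/9) = -712/9, so the ratio is (-712/9)/(-178) = 4/9.

4/9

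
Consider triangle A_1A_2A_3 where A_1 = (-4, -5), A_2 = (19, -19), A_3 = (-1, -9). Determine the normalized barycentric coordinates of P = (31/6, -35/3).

Signed area of the reference triangle: [A_1A_2A_3] = ½·((-4)·(-19−(-9)) + 19·(-9−(-5)) + (-1)·(-5−(-19))) = ½·(40 − 76 − 14) = -25.
[PA_2A_3] = ½·((31/6)·(-19−(-9)) + 19·(-9−(-35/3)) + (-1)·(-35/3−(-19))) = ½·(-155/3 + 152/3 − 22/3) = -25/6, so the A_1-coordinate is (-25/6)/(-25) = 1/6.
[A_1PA_3] = ½·((-4)·(-35/3−(-9)) + (31/6)·(-9−(-5)) + (-1)·(-5−(-35/3))) = ½·(32/3 − 62/3 − 20/3) = -25/3, so the A_2-coordinate is 1/3.
[A_1A_2P] = ½·((-4)·(-19−(-35/3)) + 19·(-35/3−(-5)) + (31/6)·(-5−(-19))) = ½·(88/3 − 380/3 + 217/3) = -25/2, so the A_3-coordinate is 1/2.

(1/6, 1/3, 1/2)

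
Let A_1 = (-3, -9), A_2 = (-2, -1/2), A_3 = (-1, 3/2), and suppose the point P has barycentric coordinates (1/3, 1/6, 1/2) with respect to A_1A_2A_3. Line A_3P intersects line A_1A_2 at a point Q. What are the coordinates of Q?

(-8/3, -37/6)

Line A_3P meets A_1A_2 where the A_3-coordinate vanishes; zeroing P's A_3-weight and renormalizing leaves A_1, A_2-weights 1/3 : 1/6 → (2/3, 1/3).
So Q = (2/3)·A_1 + (1/3)·A_2 = (-8/3, -37/6).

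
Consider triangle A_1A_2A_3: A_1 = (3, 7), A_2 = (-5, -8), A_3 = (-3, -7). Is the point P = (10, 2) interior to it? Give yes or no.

Barycentric coordinates of P: (5/22, -64/11, 145/22).
The three coordinates are positive, negative, positive; a point is interior exactly when all three are positive.

no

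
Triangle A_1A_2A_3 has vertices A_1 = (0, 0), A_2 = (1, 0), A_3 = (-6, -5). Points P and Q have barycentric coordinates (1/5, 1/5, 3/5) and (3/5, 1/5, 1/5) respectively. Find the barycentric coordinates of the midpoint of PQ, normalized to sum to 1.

Since both coordinate triples sum to 1, the midpoint's barycentrics are the componentwise average.
(1/5+3/5)/2 = 2/5; similarly 1/5 and 2/5.

(2/5, 1/5, 2/5)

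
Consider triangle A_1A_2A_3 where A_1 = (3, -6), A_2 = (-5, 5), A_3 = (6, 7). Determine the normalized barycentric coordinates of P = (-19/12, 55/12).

(1/12, 2/3, 1/4)

Signed area of the reference triangle: [A_1A_2A_3] = ½·(3·(5−7) + (-5)·(7−(-6)) + 6·(-6−5)) = ½·(-6 − 65 − 66) = -137/2.
[PA_2A_3] = ½·((-19/12)·(5−7) + (-5)·(7−(55/12)) + 6·(55/12−5)) = ½·(19/6 − 145/12 − 5/2) = -137/24, so the A_1-coordinate is (-137/24)/(-137/2) = 1/12.
[A_1PA_3] = ½·(3·(55/12−7) + (-19/12)·(7−(-6)) + 6·(-6−(55/12))) = ½·(-29/4 − 247/12 − 127/2) = -137/3, so the A_2-coordinate is 2/3.
[A_1A_2P] = ½·(3·(5−(55/12)) + (-5)·(55/12−(-6)) + (-19/12)·(-6−5)) = ½·(5/4 − 635/12 + 209/12) = -137/8, so the A_3-coordinate is 1/4.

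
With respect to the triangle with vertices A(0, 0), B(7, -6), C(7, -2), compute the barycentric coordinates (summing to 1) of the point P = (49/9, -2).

Signed area of the reference triangle: [ABC] = ½·(0·(-6−(-2)) + 7·(-2−0) + 7·(0−(-6))) = ½·(0 − 14 + 42) = 14.
[PBC] = ½·((49/9)·(-6−(-2)) + 7·(-2−(-2)) + 7·(-2−(-6))) = ½·(-196/9 + 0 + 28) = 28/9, so the A-coordinate is (28/9)/14 = 2/9.
[APC] = ½·(0·(-2−(-2)) + (49/9)·(-2−0) + 7·(0−(-2))) = ½·(0 − 98/9 + 14) = 14/9, so the B-coordinate is 1/9.
[ABP] = ½·(0·(-6−(-2)) + 7·(-2−0) + (49/9)·(0−(-6))) = ½·(0 − 14 + 98/3) = 28/3, so the C-coordinate is 2/3.

(2/9, 1/9, 2/3)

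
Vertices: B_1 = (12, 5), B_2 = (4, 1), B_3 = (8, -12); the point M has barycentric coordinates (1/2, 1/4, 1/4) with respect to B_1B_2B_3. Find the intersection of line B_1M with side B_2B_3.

(6, -11/2)

Line B_1M meets B_2B_3 where the B_1-coordinate vanishes; zeroing M's B_1-weight and renormalizing leaves B_2, B_3-weights 1/4 : 1/4 → (1/2, 1/2).
So N = (1/2)·B_2 + (1/2)·B_3 = (6, -11/2).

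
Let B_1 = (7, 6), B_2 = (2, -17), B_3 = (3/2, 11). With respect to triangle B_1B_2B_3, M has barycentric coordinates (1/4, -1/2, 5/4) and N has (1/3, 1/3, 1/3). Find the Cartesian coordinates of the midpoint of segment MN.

Barycentric coordinates of the midpoint are the average: (7/24, -1/12, 19/24).
Converting: (7/24)·B_1 + (-1/12)·B_2 + (19/24)·B_3 = (49/16, 95/8).

(49/16, 95/8)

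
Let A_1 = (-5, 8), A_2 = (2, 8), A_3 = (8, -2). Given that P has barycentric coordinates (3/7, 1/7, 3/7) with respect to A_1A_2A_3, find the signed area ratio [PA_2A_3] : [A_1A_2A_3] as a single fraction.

3/7

The signed ratio [PA_2A_3]/[A_1A_2A_3] equals the barycentric coordinate of P at vertex A_1, which is 3/7.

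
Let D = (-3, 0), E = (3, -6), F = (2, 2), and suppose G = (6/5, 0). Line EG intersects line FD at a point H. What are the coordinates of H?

(3/4, 3/2)

Barycentric coordinates of G with respect to DEF: (1/5, 1/5, 3/5).
On side FD the E-coordinate is zero; dropping G's E-weight 1/5 and renormalizing the remaining 3/5 : 1/5 gives weights 3/4, 1/4 on F, D.
H = (3/4)·(2, 2) + (1/4)·(-3, 0) = (3/4, 3/2).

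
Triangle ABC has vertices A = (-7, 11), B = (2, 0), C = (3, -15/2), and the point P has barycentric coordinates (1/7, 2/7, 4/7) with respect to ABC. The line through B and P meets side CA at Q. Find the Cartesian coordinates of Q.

(1, -19/5)

Line BP meets CA where the B-coordinate vanishes; zeroing P's B-weight and renormalizing leaves C, A-weights 4/7 : 1/7 → (4/5, 1/5).
So Q = (4/5)·C + (1/5)·A = (1, -19/5).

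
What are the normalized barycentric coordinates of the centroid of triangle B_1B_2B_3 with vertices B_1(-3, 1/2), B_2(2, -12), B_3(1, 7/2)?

(1/3, 1/3, 1/3)

The centroid is the average of the vertices, so each weight is 1/3.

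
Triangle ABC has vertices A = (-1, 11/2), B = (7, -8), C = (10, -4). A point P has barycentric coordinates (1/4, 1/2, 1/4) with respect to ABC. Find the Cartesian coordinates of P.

P = (1/4)·A + (1/2)·B + (1/4)·C.
x-coordinate: (1/4)·(-1) + (1/2)·7 + (1/4)·10 = 23/4.
y-coordinate: (1/4)·(11/2) + (1/2)·(-8) + (1/4)·(-4) = -29/8.

(23/4, -29/8)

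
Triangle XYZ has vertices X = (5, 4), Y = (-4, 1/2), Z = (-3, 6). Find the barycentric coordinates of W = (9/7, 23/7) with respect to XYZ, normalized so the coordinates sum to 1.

Signed area of the reference triangle: [XYZ] = ½·(5·(1/2−6) + (-4)·(6−4) + (-3)·(4−(1/2))) = ½·(-55/2 − 8 − 21/2) = -23.
[WYZ] = ½·((9/7)·(1/2−6) + (-4)·(6−(23/7)) + (-3)·(23/7−(1/2))) = ½·(-99/14 − 76/7 − 117/14) = -92/7, so the X-coordinate is (-92/7)/(-23) = 4/7.
[XWZ] = ½·(5·(23/7−6) + (9/7)·(6−4) + (-3)·(4−(23/7))) = ½·(-95/7 + 18/7 − 15/7) = -46/7, so the Y-coordinate is 2/7.
[XYW] = ½·(5·(1/2−(23/7)) + (-4)·(23/7−4) + (9/7)·(4−(1/2))) = ½·(-195/14 + 20/7 + 9/2) = -23/7, so the Z-coordinate is 1/7.

(4/7, 2/7, 1/7)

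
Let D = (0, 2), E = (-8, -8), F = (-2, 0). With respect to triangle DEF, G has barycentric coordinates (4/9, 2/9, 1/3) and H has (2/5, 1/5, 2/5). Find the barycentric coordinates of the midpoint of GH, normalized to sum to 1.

Since both coordinate triples sum to 1, the midpoint's barycentrics are the componentwise average.
(4/9+2/5)/2 = 19/45; similarly 19/90 and 11/30.

(19/45, 19/90, 11/30)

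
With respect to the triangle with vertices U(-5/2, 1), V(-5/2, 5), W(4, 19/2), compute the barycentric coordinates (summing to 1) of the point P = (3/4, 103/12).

(-1/3, 5/6, 1/2)

Signed area of the reference triangle: [UVW] = ½·((-5/2)·(5−(19/2)) + (-5/2)·(19/2−1) + 4·(1−5)) = ½·(45/4 − 85/4 − 16) = -13.
[PVW] = ½·((3/4)·(5−(19/2)) + (-5/2)·(19/2−(103/12)) + 4·(103/12−5)) = ½·(-27/8 − 55/24 + 43/3) = 13/3, so the U-coordinate is (13/3)/(-13) = -1/3.
[UPW] = ½·((-5/2)·(103/12−(19/2)) + (3/4)·(19/2−1) + 4·(1−(103/12))) = ½·(55/24 + 51/8 − 91/3) = -65/6, so the V-coordinate is 5/6.
[UVP] = ½·((-5/2)·(5−(103/12)) + (-5/2)·(103/12−1) + (3/4)·(1−5)) = ½·(215/24 − 455/24 − 3) = -13/2, so the W-coordinate is 1/2.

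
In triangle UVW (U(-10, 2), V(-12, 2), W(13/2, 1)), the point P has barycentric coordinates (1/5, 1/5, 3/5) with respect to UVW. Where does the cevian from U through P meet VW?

Line UP meets VW where the U-coordinate vanishes; zeroing P's U-weight and renormalizing leaves V, W-weights 1/5 : 3/5 → (1/4, 3/4).
So Q = (1/4)·V + (3/4)·W = (15/8, 5/4).

(15/8, 5/4)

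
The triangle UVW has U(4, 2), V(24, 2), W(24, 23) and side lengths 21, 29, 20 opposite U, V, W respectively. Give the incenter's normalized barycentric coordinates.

(3/10, 29/70, 2/7)

The incenter has barycentric coordinates proportional to the opposite side lengths: (21 : 29 : 20).
Normalizing by 21+29+20 = 70 gives (3/10, 29/70, 2/7).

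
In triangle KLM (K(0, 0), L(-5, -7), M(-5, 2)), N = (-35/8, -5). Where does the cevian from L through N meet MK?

(-5/2, 1)

Barycentric coordinates of N with respect to KLM: (1/8, 3/4, 1/8).
On side MK the L-coordinate is zero; dropping N's L-weight 3/4 and renormalizing the remaining 1/8 : 1/8 gives weights 1/2, 1/2 on M, K.
J = (1/2)·(-5, 2) + (1/2)·(0, 0) = (-5/2, 1).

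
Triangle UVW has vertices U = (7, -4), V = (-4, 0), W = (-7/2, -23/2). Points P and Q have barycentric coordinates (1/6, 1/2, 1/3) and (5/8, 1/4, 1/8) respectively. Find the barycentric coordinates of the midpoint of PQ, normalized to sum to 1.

Since both coordinate triples sum to 1, the midpoint's barycentrics are the componentwise average.
(1/6+5/8)/2 = 19/48; similarly 3/8 and 11/48.

(19/48, 3/8, 11/48)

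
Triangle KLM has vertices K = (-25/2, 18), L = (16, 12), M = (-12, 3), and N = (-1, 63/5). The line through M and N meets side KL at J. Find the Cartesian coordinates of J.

(7/4, 15)

Barycentric coordinates of N with respect to KLM: (2/5, 2/5, 1/5).
On side KL the M-coordinate is zero; dropping N's M-weight 1/5 and renormalizing the remaining 2/5 : 2/5 gives weights 1/2, 1/2 on K, L.
J = (1/2)·(-25/2, 18) + (1/2)·(16, 12) = (7/4, 15).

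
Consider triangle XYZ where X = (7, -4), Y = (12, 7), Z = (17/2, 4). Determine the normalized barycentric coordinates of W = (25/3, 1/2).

Signed area of the reference triangle: [XYZ] = ½·(7·(7−4) + 12·(4−(-4)) + (17/2)·(-4−7)) = ½·(21 + 96 − 187/2) = 47/4.
[WYZ] = ½·((25/3)·(7−4) + 12·(4−(1/2)) + (17/2)·(1/2−7)) = ½·(25 + 42 − 221/4) = 47/8, so the X-coordinate is (47/8)/(47/4) = 1/2.
[XWZ] = ½·(7·(1/2−4) + (25/3)·(4−(-4)) + (17/2)·(-4−(1/2))) = ½·(-49/2 + 200/3 − 153/4) = 47/24, so the Y-coordinate is 1/6.
[XYW] = ½·(7·(7−(1/2)) + 12·(1/2−(-4)) + (25/3)·(-4−7)) = ½·(91/2 + 54 − 275/3) = 47/12, so the Z-coordinate is 1/3.
Check: 1/2 + 1/6 + 1/3 = 1.

(1/2, 1/6, 1/3)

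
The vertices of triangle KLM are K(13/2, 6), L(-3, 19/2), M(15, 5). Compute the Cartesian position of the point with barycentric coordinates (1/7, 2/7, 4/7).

(121/14, 45/7)

N = (1/7)·K + (2/7)·L + (4/7)·M.
x-coordinate: (1/7)·(13/2) + (2/7)·(-3) + (4/7)·15 = 121/14.
y-coordinate: (1/7)·6 + (2/7)·(19/2) + (4/7)·5 = 45/7.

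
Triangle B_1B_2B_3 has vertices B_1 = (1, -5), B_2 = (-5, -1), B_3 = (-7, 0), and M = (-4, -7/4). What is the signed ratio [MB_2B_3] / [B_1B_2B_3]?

1/4

[B_1B_2B_3] = ½·(1·(-1−0) + (-5)·(0−(-5)) + (-7)·(-5−(-1))) = ½·(-1 − 25 + 28) = 1.
[MB_2B_3] = ½·((-4)·(-1−0) + (-5)·(0−(-7/4)) + (-7)·(-7/4−(-1))) = ½·(4 − 35/4 + 21/4) = 1/4, so the ratio is (1/4)/1 = 1/4.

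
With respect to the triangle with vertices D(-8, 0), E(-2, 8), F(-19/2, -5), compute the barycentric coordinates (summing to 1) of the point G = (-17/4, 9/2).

Signed area of the reference triangle: [DEF] = ½·((-8)·(8−(-5)) + (-2)·(-5−0) + (-19/2)·(0−8)) = ½·(-104 + 10 + 76) = -9.
[GEF] = ½·((-17/4)·(8−(-5)) + (-2)·(-5−(9/2)) + (-19/2)·(9/2−8)) = ½·(-221/4 + 19 + 133/4) = -3/2, so the D-coordinate is (-3/2)/(-9) = 1/6.
[DGF] = ½·((-8)·(9/2−(-5)) + (-17/4)·(-5−0) + (-19/2)·(0−(9/2))) = ½·(-76 + 85/4 + 171/4) = -6, so the E-coordinate is 2/3.
[DEG] = ½·((-8)·(8−(9/2)) + (-2)·(9/2−0) + (-17/4)·(0−8)) = ½·(-28 − 9 + 34) = -3/2, so the F-coordinate is 1/6.
Check: 1/6 + 2/3 + 1/6 = 1.

(1/6, 2/3, 1/6)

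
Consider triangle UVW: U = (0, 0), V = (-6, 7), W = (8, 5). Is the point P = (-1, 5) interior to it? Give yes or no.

Barycentric coordinates of P: (9/43, 45/86, 23/86).
The three coordinates are positive, positive, positive; a point is interior exactly when all three are positive.

yes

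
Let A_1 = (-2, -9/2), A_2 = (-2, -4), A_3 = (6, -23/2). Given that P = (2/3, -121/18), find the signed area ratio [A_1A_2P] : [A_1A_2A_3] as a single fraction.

1/3

[A_1A_2A_3] = ½·((-2)·(-4−(-23/2)) + (-2)·(-23/2−(-9/2)) + 6·(-9/2−(-4))) = ½·(-15 + 14 − 3) = -2.
[A_1A_2P] = ½·((-2)·(-4−(-121/18)) + (-2)·(-121/18−(-9/2)) + (2/3)·(-9/2−(-4))) = ½·(-49/9 + 40/9 − 1/3) = -2/3, so the ratio is (-2/3)/(-2) = 1/3.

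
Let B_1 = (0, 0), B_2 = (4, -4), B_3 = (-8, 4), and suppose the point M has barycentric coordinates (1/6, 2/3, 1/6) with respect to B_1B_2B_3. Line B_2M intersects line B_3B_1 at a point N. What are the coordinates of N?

(-4, 2)

Line B_2M meets B_3B_1 where the B_2-coordinate vanishes; zeroing M's B_2-weight and renormalizing leaves B_3, B_1-weights 1/6 : 1/6 → (1/2, 1/2).
So N = (1/2)·B_3 + (1/2)·B_1 = (-4, 2).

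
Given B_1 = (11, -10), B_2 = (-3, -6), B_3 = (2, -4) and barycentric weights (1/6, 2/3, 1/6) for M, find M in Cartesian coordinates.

(1/6, -19/3)

M = (1/6)·B_1 + (2/3)·B_2 + (1/6)·B_3.
x-coordinate: (1/6)·11 + (2/3)·(-3) + (1/6)·2 = 1/6.
y-coordinate: (1/6)·(-10) + (2/3)·(-6) + (1/6)·(-4) = -19/3.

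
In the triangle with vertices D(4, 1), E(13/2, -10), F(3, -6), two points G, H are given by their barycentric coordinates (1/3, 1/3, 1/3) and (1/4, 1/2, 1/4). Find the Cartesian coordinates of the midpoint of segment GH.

(19/4, -45/8)

Barycentric coordinates of the midpoint are the average: (7/24, 5/12, 7/24).
Converting: (7/24)·D + (5/12)·E + (7/24)·F = (19/4, -45/8).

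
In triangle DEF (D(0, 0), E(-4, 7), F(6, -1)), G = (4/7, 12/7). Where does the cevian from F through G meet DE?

Barycentric coordinates of G with respect to DEF: (3/7, 2/7, 2/7).
On side DE the F-coordinate is zero; dropping G's F-weight 2/7 and renormalizing the remaining 3/7 : 2/7 gives weights 3/5, 2/5 on D, E.
H = (3/5)·(0, 0) + (2/5)·(-4, 7) = (-8/5, 14/5).

(-8/5, 14/5)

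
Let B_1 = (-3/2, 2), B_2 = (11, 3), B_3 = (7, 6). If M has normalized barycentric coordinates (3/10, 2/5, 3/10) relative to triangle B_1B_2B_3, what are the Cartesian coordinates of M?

M = (3/10)·B_1 + (2/5)·B_2 + (3/10)·B_3.
x-coordinate: (3/10)·(-3/2) + (2/5)·11 + (3/10)·7 = 121/20.
y-coordinate: (3/10)·2 + (2/5)·3 + (3/10)·6 = 18/5.

(121/20, 18/5)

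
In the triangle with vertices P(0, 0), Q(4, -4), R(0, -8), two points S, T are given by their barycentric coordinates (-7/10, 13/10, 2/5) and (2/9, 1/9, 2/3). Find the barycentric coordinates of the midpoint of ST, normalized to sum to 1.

(-43/180, 127/180, 8/15)

Since both coordinate triples sum to 1, the midpoint's barycentrics are the componentwise average.
(-7/10+2/9)/2 = -43/180; similarly 127/180 and 8/15.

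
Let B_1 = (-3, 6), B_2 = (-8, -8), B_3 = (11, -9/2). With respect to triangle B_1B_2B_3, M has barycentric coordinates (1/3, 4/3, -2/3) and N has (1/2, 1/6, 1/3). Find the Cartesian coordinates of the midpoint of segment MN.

(-109/12, -11/4)

Barycentric coordinates of the midpoint are the average: (5/12, 3/4, -1/6).
Converting: (5/12)·B_1 + (3/4)·B_2 + (-1/6)·B_3 = (-109/12, -11/4).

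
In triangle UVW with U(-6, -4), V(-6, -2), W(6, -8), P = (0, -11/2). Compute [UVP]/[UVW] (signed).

[UVW] = ½·((-6)·(-2−(-8)) + (-6)·(-8−(-4)) + 6·(-4−(-2))) = ½·(-36 + 24 − 12) = -12.
[UVP] = ½·((-6)·(-2−(-11/2)) + (-6)·(-11/2−(-4)) + 0·(-4−(-2))) = ½·(-21 + 9 + 0) = -6, so the ratio is (-6)/(-12) = 1/2.

1/2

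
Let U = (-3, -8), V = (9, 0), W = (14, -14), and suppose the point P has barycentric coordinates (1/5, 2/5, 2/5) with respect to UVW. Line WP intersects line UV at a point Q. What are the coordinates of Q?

Line WP meets UV where the W-coordinate vanishes; zeroing P's W-weight and renormalizing leaves U, V-weights 1/5 : 2/5 → (1/3, 2/3).
So Q = (1/3)·U + (2/3)·V = (5, -8/3).

(5, -8/3)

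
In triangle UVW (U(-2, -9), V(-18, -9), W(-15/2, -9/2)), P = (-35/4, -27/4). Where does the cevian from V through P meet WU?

Barycentric coordinates of P with respect to UVW: (1/4, 1/4, 1/2).
On side WU the V-coordinate is zero; dropping P's V-weight 1/4 and renormalizing the remaining 1/2 : 1/4 gives weights 2/3, 1/3 on W, U.
Q = (2/3)·(-15/2, -9/2) + (1/3)·(-2, -9) = (-17/3, -6).

(-17/3, -6)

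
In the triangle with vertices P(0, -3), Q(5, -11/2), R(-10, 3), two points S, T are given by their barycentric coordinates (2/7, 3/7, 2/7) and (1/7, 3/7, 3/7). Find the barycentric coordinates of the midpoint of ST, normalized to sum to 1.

(3/14, 3/7, 5/14)

Since both coordinate triples sum to 1, the midpoint's barycentrics are the componentwise average.
(2/7+1/7)/2 = 3/14; similarly 3/7 and 5/14.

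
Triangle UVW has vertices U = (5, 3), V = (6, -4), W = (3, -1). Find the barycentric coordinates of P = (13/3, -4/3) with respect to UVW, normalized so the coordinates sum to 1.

(1/6, 1/3, 1/2)

Signed area of the reference triangle: [UVW] = ½·(5·(-4−(-1)) + 6·(-1−3) + 3·(3−(-4))) = ½·(-15 − 24 + 21) = -9.
[PVW] = ½·((13/3)·(-4−(-1)) + 6·(-1−(-4/3)) + 3·(-4/3−(-4))) = ½·(-13 + 2 + 8) = -3/2, so the U-coordinate is (-3/2)/(-9) = 1/6.
[UPW] = ½·(5·(-4/3−(-1)) + (13/3)·(-1−3) + 3·(3−(-4/3))) = ½·(-5/3 − 52/3 + 13) = -3, so the V-coordinate is 1/3.
[UVP] = ½·(5·(-4−(-4/3)) + 6·(-4/3−3) + (13/3)·(3−(-4))) = ½·(-40/3 − 26 + 91/3) = -9/2, so the W-coordinate is 1/2.
Check: 1/6 + 1/3 + 1/2 = 1.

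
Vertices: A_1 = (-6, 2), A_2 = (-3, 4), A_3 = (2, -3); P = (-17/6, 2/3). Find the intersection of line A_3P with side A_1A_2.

Barycentric coordinates of P with respect to A_1A_2A_3: (1/2, 1/6, 1/3).
On side A_1A_2 the A_3-coordinate is zero; dropping P's A_3-weight 1/3 and renormalizing the remaining 1/2 : 1/6 gives weights 3/4, 1/4 on A_1, A_2.
Q = (3/4)·(-6, 2) + (1/4)·(-3, 4) = (-21/4, 5/2).

(-21/4, 5/2)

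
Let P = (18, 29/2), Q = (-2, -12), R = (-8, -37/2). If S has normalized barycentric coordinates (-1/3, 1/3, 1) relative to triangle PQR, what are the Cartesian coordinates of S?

S = (-1/3)·P + (1/3)·Q + 1·R.
x-coordinate: (-1/3)·18 + (1/3)·(-2) + 1·(-8) = -44/3.
y-coordinate: (-1/3)·(29/2) + (1/3)·(-12) + 1·(-37/2) = -82/3.

(-44/3, -82/3)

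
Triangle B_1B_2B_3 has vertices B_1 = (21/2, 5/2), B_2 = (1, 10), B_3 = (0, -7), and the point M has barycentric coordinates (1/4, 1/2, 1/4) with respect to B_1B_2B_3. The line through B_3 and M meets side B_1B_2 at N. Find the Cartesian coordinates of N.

Line B_3M meets B_1B_2 where the B_3-coordinate vanishes; zeroing M's B_3-weight and renormalizing leaves B_1, B_2-weights 1/4 : 1/2 → (1/3, 2/3).
So N = (1/3)·B_1 + (2/3)·B_2 = (25/6, 15/2).

(25/6, 15/2)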